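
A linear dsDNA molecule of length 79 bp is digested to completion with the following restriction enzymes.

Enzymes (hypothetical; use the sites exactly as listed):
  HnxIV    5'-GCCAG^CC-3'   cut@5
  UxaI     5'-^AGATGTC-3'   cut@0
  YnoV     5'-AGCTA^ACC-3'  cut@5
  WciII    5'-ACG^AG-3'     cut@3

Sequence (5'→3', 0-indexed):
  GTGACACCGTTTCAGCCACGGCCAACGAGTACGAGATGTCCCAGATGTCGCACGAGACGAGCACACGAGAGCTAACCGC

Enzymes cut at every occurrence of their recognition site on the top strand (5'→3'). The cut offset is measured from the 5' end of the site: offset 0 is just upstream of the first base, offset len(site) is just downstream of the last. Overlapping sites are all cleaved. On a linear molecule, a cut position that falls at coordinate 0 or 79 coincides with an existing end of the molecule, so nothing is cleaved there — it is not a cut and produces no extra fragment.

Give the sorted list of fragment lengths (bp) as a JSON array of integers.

Per-enzyme occurrences:
  HnxIV (GCCAGCC, off=5): no sites
  UxaI (AGATGTC, off=0): starts [33, 42] → cuts [33, 42]
  YnoV (AGCTAACC, off=5): starts [69] → cuts [74]
  WciII (ACGAG, off=3): starts [24, 30, 51, 56, 64] → cuts [27, 33, 54, 59, 67]

All cut coordinates (distinct, sorted): [27, 33, 42, 54, 59, 67, 74]

Fragments:
  [0,27): 27 bp
  [27,33): 6 bp
  [33,42): 9 bp
  [42,54): 12 bp
  [54,59): 5 bp
  [59,67): 8 bp
  [67,74): 7 bp
  [74,79): 5 bp

[5,5,6,7,8,9,12,27]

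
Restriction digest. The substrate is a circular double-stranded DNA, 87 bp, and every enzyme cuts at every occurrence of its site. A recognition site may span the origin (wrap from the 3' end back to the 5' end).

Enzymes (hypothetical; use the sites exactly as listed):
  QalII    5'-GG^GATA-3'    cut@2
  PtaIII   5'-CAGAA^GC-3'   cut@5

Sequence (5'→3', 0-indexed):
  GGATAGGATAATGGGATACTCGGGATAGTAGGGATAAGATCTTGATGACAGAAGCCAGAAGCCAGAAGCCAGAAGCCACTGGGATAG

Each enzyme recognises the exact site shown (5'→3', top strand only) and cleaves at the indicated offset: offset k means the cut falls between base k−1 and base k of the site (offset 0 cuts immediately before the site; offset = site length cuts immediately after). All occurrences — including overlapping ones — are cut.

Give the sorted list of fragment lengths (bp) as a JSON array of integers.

Site scan:
  QalII GGGATA/2: at [12, 21, 30, 80, 86] ⇒ [1, 14, 23, 32, 82]
  PtaIII CAGAAGC/5: at [48, 55, 62, 69] ⇒ [53, 60, 67, 74]

Pooled cuts: [1, 14, 23, 32, 53, 60, 67, 74, 82]

Fragments:
  1→14: 13 bp
  14→23: 9 bp
  23→32: 9 bp
  32→53: 21 bp
  53→60: 7 bp
  60→67: 7 bp
  67→74: 7 bp
  74→82: 8 bp
  82→1 (wrap): 87-82+1 = 6 bp

[6,7,7,7,8,9,9,13,21]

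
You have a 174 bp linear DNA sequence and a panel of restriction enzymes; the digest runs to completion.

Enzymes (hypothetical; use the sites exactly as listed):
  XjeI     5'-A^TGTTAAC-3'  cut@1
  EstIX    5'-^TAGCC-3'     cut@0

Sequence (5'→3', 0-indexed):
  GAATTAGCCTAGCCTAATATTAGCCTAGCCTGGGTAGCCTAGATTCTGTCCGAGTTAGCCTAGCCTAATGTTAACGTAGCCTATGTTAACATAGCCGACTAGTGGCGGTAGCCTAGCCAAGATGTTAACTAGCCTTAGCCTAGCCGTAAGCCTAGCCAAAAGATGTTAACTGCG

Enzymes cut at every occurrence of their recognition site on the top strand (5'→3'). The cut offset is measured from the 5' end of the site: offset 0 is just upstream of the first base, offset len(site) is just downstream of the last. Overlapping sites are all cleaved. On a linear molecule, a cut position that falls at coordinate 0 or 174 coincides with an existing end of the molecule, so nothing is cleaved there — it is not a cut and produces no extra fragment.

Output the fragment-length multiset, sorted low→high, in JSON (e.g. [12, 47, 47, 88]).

[4,5,5,5,5,5,6,7,7,8,8,8,9,9,11,11,11,12,17,21]

Site scan:
  XjeI ATGTTAAC/1: at [67, 82, 121, 162] ⇒ [68, 83, 122, 163]
  EstIX TAGCC/0: at [4, 9, 20, 25, 34, 55, 60, 76, 91, 108, 113, 129, 135, 140, 152] ⇒ [4, 9, 20, 25, 34, 55, 60, 76, 91, 108, 113, 129, 135, 140, 152]

Pooled cuts: [4, 9, 20, 25, 34, 55, 60, 68, 76, 83, 91, 108, 113, 122, 129, 135, 140, 152, 163]

Fragment lengths:
  [0,4): 4 bp
  [4,9): 5 bp
  [9,20): 11 bp
  [20,25): 5 bp
  [25,34): 9 bp
  [34,55): 21 bp
  [55,60): 5 bp
  [60,68): 8 bp
  [68,76): 8 bp
  [76,83): 7 bp
  [83,91): 8 bp
  [91,108): 17 bp
  [108,113): 5 bp
  [113,122): 9 bp
  [122,129): 7 bp
  [129,135): 6 bp
  [135,140): 5 bp
  [140,152): 12 bp
  [152,163): 11 bp
  [163,174): 11 bp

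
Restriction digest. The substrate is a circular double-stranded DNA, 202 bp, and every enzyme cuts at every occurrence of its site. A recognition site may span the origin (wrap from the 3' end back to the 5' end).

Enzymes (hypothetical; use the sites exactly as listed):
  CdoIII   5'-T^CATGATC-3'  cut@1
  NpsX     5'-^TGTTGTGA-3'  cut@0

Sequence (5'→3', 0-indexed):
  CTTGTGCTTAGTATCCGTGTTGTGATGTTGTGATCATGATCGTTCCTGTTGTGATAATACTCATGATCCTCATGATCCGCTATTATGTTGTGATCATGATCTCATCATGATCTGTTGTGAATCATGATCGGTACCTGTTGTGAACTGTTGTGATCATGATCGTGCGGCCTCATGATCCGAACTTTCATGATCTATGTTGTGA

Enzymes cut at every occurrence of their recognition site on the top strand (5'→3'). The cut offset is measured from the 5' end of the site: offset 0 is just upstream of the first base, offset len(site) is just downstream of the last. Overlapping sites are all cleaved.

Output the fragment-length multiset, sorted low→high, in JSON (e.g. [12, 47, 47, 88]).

Site scan:
  CdoIII TCATGATC/1: at [33, 60, 69, 93, 104, 121, 153, 169, 184] ⇒ [34, 61, 70, 94, 105, 122, 154, 170, 185]
  NpsX TGTTGTGA/0: at [17, 25, 46, 85, 112, 135, 145, 194] ⇒ [17, 25, 46, 85, 112, 135, 145, 194]

Pooled cuts: [17, 25, 34, 46, 61, 70, 85, 94, 105, 112, 122, 135, 145, 154, 170, 185, 194]

Fragment lengths:
  17→25: 8 bp
  25→34: 9 bp
  34→46: 12 bp
  46→61: 15 bp
  61→70: 9 bp
  70→85: 15 bp
  85→94: 9 bp
  94→105: 11 bp
  105→112: 7 bp
  112→122: 10 bp
  122→135: 13 bp
  135→145: 10 bp
  145→154: 9 bp
  154→170: 16 bp
  170→185: 15 bp
  185→194: 9 bp
  194→17 (wrap): 202-194+17 = 25 bp

[7,8,9,9,9,9,9,10,10,11,12,13,15,15,15,16,25]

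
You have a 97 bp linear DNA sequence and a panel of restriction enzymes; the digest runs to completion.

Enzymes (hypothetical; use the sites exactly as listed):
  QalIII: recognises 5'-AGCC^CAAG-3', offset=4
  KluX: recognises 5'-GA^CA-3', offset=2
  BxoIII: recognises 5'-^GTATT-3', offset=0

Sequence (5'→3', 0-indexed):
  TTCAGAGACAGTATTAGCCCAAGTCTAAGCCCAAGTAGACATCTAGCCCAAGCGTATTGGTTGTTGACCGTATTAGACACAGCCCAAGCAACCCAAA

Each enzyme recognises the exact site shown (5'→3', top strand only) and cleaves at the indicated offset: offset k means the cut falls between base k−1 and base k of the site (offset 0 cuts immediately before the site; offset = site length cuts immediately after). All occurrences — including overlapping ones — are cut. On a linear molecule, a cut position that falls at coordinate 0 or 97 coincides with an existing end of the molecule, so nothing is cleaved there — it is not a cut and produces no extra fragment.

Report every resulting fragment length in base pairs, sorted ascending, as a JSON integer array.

Scan for sites:
  QalIII AGCCCAAG/4: at [15, 27, 44, 80] ⇒ [19, 31, 48, 84]
  KluX GACA/2: at [6, 37, 75] ⇒ [8, 39, 77]
  BxoIII GTATT/0: at [10, 53, 69] ⇒ [10, 53, 69]

All cut coordinates (distinct, sorted): [8, 10, 19, 31, 39, 48, 53, 69, 77, 84]

Fragments:
  [0,8): 8 bp
  [8,10): 2 bp
  [10,19): 9 bp
  [19,31): 12 bp
  [31,39): 8 bp
  [39,48): 9 bp
  [48,53): 5 bp
  [53,69): 16 bp
  [69,77): 8 bp
  [77,84): 7 bp
  [84,97): 13 bp

[2,5,7,8,8,8,9,9,12,13,16]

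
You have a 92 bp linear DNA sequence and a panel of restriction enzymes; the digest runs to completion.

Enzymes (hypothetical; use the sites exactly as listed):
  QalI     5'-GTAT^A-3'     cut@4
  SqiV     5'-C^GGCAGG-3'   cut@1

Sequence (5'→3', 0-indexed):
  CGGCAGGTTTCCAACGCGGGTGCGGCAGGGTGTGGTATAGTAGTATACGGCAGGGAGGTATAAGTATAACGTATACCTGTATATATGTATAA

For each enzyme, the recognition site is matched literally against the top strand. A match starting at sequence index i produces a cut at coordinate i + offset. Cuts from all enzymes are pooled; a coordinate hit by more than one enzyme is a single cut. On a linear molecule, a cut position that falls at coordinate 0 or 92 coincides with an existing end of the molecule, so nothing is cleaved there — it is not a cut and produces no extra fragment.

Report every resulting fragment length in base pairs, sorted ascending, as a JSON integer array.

[1,2,2,6,7,8,8,8,13,15,22]

Site scan:
  QalI (GTATA, off=4): starts [34, 42, 57, 63, 70, 78, 86] → cuts [38, 46, 61, 67, 74, 82, 90]
  SqiV (CGGCAGG, off=1): starts [0, 22, 47] → cuts [1, 23, 48]

All cut coordinates (distinct, sorted): [1, 23, 38, 46, 48, 61, 67, 74, 82, 90]

Fragment lengths:
  [0,1): 1 bp
  [1,23): 22 bp
  [23,38): 15 bp
  [38,46): 8 bp
  [46,48): 2 bp
  [48,61): 13 bp
  [61,67): 6 bp
  [67,74): 7 bp
  [74,82): 8 bp
  [82,90): 8 bp
  [90,92): 2 bp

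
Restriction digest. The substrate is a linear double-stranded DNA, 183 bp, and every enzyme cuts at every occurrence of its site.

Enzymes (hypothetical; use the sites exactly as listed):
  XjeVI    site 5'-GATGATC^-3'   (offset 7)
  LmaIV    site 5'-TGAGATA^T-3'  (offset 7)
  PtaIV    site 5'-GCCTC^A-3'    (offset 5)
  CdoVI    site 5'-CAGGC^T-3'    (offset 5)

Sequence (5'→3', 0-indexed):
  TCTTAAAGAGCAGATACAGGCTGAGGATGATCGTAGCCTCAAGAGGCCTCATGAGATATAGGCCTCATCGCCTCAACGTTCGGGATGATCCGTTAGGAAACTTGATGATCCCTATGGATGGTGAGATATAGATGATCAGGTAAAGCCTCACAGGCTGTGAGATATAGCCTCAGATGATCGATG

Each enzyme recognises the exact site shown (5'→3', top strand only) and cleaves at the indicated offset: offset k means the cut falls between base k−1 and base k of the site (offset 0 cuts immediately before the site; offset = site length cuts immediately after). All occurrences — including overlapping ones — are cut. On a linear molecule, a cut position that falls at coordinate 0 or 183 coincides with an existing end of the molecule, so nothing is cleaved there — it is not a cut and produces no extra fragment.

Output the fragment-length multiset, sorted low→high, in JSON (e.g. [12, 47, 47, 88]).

[4,6,7,8,8,8,8,8,9,9,10,11,12,16,18,20,21]

Scan for sites:
  XjeVI (GATGATC, off=7): starts [25, 83, 103, 130, 172] → cuts [32, 90, 110, 137, 179]
  LmaIV (TGAGATAT, off=7): starts [51, 121, 157] → cuts [58, 128, 164]
  PtaIV (GCCTCA, off=5): starts [35, 45, 61, 69, 144, 166] → cuts [40, 50, 66, 74, 149, 171]
  CdoVI (CAGGCT, off=5): starts [16, 150] → cuts [21, 155]

Pooled cuts: [21, 32, 40, 50, 58, 66, 74, 90, 110, 128, 137, 149, 155, 164, 171, 179]

Fragments:
  [0,21): 21 bp
  [21,32): 11 bp
  [32,40): 8 bp
  [40,50): 10 bp
  [50,58): 8 bp
  [58,66): 8 bp
  [66,74): 8 bp
  [74,90): 16 bp
  [90,110): 20 bp
  [110,128): 18 bp
  [128,137): 9 bp
  [137,149): 12 bp
  [149,155): 6 bp
  [155,164): 9 bp
  [164,171): 7 bp
  [171,179): 8 bp
  [179,183): 4 bp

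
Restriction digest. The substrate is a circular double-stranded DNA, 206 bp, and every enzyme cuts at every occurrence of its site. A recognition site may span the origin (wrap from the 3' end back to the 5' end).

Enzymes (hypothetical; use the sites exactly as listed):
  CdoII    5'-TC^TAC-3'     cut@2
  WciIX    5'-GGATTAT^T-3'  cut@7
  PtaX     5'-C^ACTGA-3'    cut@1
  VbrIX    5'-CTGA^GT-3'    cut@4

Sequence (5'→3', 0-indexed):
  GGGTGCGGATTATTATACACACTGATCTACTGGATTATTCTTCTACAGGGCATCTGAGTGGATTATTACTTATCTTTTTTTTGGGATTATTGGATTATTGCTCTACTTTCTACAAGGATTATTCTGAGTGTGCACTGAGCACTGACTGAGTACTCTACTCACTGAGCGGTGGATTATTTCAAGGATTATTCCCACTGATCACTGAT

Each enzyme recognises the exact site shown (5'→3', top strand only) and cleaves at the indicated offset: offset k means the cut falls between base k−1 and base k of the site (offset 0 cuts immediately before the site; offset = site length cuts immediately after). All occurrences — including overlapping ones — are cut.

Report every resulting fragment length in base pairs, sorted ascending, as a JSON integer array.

Scan for sites:
  CdoII (TCTAC, off=2): starts [25, 41, 101, 108, 153] → cuts [27, 43, 103, 110, 155]
  WciIX (GGATTATT, off=7): starts [6, 31, 59, 83, 91, 115, 170, 182] → cuts [13, 38, 66, 90, 98, 122, 177, 189]
  PtaX (CACTGA, off=1): starts [19, 132, 139, 159, 192, 199] → cuts [20, 133, 140, 160, 193, 200]
  VbrIX (CTGAGT, off=4): starts [53, 123, 145] → cuts [57, 127, 149]

Pooled cuts: [13, 20, 27, 38, 43, 57, 66, 90, 98, 103, 110, 122, 127, 133, 140, 149, 155, 160, 177, 189, 193, 200]

Fragment lengths:
  13→20: 7 bp
  20→27: 7 bp
  27→38: 11 bp
  38→43: 5 bp
  43→57: 14 bp
  57→66: 9 bp
  66→90: 24 bp
  90→98: 8 bp
  98→103: 5 bp
  103→110: 7 bp
  110→122: 12 bp
  122→127: 5 bp
  127→133: 6 bp
  133→140: 7 bp
  140→149: 9 bp
  149→155: 6 bp
  155→160: 5 bp
  160→177: 17 bp
  177→189: 12 bp
  189→193: 4 bp
  193→200: 7 bp
  200→13 (wrap): 206-200+13 = 19 bp

[4,5,5,5,5,6,6,7,7,7,7,7,8,9,9,11,12,12,14,17,19,24]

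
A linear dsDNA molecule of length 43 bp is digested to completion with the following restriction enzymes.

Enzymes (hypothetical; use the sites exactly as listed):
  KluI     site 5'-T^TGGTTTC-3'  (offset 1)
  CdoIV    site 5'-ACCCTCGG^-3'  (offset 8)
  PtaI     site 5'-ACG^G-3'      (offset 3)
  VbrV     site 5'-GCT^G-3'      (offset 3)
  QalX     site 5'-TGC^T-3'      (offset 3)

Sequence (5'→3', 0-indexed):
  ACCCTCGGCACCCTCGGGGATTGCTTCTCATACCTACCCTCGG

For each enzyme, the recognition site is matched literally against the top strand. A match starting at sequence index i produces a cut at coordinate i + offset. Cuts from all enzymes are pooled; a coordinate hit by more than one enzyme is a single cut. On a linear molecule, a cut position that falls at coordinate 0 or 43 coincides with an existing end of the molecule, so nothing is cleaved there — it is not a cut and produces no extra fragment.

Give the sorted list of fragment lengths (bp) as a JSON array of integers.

Scan for sites:
  KluI (TTGGTTTC, off=1): no sites
  CdoIV (ACCCTCGG, off=8): starts [0, 9, 35] → cuts [8, 17] (position 43 is a terminus of the linear molecule — no cut)
  PtaI (ACGG, off=3): no sites
  VbrV (GCTG, off=3): no sites
  QalX (TGCT, off=3): starts [21] → cuts [24]

All cut coordinates (distinct, sorted): [8, 17, 24]

Fragment lengths:
  [0,8): 8 bp
  [8,17): 9 bp
  [17,24): 7 bp
  [24,43): 19 bp

[7,8,9,19]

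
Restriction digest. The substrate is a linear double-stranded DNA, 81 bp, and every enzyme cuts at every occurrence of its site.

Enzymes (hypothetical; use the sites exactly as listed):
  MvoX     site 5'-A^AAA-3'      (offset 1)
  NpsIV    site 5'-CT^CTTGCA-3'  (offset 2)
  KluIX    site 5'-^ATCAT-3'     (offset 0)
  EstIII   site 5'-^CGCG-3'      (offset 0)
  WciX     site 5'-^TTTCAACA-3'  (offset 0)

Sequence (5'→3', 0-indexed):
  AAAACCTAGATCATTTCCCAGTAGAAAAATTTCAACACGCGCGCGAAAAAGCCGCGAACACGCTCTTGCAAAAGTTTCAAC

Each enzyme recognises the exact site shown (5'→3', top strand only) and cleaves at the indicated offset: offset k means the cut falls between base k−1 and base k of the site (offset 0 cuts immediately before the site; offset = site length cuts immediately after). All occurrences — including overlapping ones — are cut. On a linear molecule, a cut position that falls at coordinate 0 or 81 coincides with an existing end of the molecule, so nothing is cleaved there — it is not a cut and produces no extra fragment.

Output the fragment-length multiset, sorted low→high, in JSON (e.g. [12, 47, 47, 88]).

Per-enzyme occurrences:
  MvoX (AAAA, off=1): starts [0, 24, 25, 45, 46, 69] → cuts [1, 25, 26, 46, 47, 70]
  NpsIV (CTCTTGCA, off=2): starts [62] → cuts [64]
  KluIX (ATCAT, off=0): starts [9] → cuts [9]
  EstIII (CGCG, off=0): starts [37, 39, 41, 52] → cuts [37, 39, 41, 52]
  WciX (TTTCAACA, off=0): starts [29] → cuts [29]

All cut coordinates (distinct, sorted): [1, 9, 25, 26, 29, 37, 39, 41, 46, 47, 52, 64, 70]

Fragments:
  [0,1): 1 bp
  [1,9): 8 bp
  [9,25): 16 bp
  [25,26): 1 bp
  [26,29): 3 bp
  [29,37): 8 bp
  [37,39): 2 bp
  [39,41): 2 bp
  [41,46): 5 bp
  [46,47): 1 bp
  [47,52): 5 bp
  [52,64): 12 bp
  [64,70): 6 bp
  [70,81): 11 bp

[1,1,1,2,2,3,5,5,6,8,8,11,12,16]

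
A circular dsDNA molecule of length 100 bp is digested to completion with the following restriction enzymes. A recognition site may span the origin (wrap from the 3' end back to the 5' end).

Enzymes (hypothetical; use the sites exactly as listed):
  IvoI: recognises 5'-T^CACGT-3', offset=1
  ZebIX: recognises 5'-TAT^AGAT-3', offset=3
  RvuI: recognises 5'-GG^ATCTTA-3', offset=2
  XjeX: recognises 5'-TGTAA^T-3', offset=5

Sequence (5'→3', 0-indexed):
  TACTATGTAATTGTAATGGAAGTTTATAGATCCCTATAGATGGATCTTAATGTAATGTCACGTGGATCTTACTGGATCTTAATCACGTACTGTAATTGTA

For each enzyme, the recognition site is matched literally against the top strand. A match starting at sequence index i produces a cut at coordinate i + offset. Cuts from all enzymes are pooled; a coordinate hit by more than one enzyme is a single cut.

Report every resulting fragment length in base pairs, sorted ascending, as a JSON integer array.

[3,6,6,7,8,10,10,11,12,12,15]

Scan for sites:
  IvoI (TCACGT, off=1): starts [57, 82] → cuts [58, 83]
  ZebIX (TATAGAT, off=3): starts [24, 34] → cuts [27, 37]
  RvuI (GGATCTTA, off=2): starts [41, 63, 73] → cuts [43, 65, 75]
  XjeX (TGTAAT, off=5): starts [5, 11, 50, 90] → cuts [10, 16, 55, 95]

Pooled cuts: [10, 16, 27, 37, 43, 55, 58, 65, 75, 83, 95]

Fragment lengths:
  10→16: 6 bp
  16→27: 11 bp
  27→37: 10 bp
  37→43: 6 bp
  43→55: 12 bp
  55→58: 3 bp
  58→65: 7 bp
  65→75: 10 bp
  75→83: 8 bp
  83→95: 12 bp
  95→10 (wrap): 100-95+10 = 15 bp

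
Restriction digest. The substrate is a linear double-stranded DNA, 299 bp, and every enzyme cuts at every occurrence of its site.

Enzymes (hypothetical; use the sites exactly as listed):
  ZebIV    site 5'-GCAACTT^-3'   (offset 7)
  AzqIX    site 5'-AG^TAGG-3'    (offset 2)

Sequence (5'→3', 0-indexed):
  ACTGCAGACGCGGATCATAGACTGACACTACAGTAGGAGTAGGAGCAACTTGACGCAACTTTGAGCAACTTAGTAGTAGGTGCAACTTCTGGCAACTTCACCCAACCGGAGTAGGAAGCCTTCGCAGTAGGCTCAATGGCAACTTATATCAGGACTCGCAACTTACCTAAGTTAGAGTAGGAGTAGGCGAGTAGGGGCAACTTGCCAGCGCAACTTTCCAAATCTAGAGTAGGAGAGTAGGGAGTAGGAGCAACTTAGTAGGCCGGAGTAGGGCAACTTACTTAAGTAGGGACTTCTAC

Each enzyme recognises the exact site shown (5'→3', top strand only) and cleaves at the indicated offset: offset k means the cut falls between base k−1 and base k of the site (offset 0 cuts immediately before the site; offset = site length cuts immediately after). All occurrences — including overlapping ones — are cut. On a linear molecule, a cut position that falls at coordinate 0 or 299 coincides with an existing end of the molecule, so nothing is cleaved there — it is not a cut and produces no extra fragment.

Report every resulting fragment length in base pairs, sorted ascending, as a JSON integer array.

Per-enzyme occurrences:
  ZebIV GCAACTT/7: at [44, 54, 64, 81, 91, 138, 157, 196, 209, 249, 272] ⇒ [51, 61, 71, 88, 98, 145, 164, 203, 216, 256, 279]
  AzqIX AGTAGG/2: at [31, 37, 74, 109, 125, 175, 181, 189, 227, 235, 242, 256, 266, 284] ⇒ [33, 39, 76, 111, 127, 177, 183, 191, 229, 237, 244, 258, 268, 286]

All cut coordinates (distinct, sorted): [33, 39, 51, 61, 71, 76, 88, 98, 111, 127, 145, 164, 177, 183, 191, 203, 216, 229, 237, 244, 256, 258, 268, 279, 286]

Fragment lengths:
  [0,33): 33 bp
  [33,39): 6 bp
  [39,51): 12 bp
  [51,61): 10 bp
  [61,71): 10 bp
  [71,76): 5 bp
  [76,88): 12 bp
  [88,98): 10 bp
  [98,111): 13 bp
  [111,127): 16 bp
  [127,145): 18 bp
  [145,164): 19 bp
  [164,177): 13 bp
  [177,183): 6 bp
  [183,191): 8 bp
  [191,203): 12 bp
  [203,216): 13 bp
  [216,229): 13 bp
  [229,237): 8 bp
  [237,244): 7 bp
  [244,256): 12 bp
  [256,258): 2 bp
  [258,268): 10 bp
  [268,279): 11 bp
  [279,286): 7 bp
  [286,299): 13 bp

[2,5,6,6,7,7,8,8,10,10,10,10,11,12,12,12,12,13,13,13,13,13,16,18,19,33]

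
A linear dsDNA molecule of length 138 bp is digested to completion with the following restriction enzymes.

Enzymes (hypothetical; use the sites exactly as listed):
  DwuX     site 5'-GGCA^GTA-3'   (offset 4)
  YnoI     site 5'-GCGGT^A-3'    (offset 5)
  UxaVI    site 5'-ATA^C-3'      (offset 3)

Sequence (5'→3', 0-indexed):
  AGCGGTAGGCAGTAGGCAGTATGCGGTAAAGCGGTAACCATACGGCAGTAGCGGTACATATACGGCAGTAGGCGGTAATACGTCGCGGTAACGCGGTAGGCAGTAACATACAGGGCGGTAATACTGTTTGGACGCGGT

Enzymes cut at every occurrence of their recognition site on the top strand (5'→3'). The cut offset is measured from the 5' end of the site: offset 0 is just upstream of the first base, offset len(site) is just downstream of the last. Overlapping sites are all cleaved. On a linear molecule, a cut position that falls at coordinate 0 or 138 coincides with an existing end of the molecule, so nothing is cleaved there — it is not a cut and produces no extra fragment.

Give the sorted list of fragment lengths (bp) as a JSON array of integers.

[4,4,5,5,5,5,6,7,7,7,8,8,8,8,9,9,9,9,15]

Per-enzyme occurrences:
  DwuX GGCAGTA/4: at [7, 14, 43, 63, 98] ⇒ [11, 18, 47, 67, 102]
  YnoI GCGGTA/5: at [1, 22, 30, 50, 71, 84, 92, 114] ⇒ [6, 27, 35, 55, 76, 89, 97, 119]
  UxaVI ATAC/3: at [39, 59, 77, 107, 120] ⇒ [42, 62, 80, 110, 123]

Pooled cuts: [6, 11, 18, 27, 35, 42, 47, 55, 62, 67, 76, 80, 89, 97, 102, 110, 119, 123]

Fragments:
  [0,6): 6 bp
  [6,11): 5 bp
  [11,18): 7 bp
  [18,27): 9 bp
  [27,35): 8 bp
  [35,42): 7 bp
  [42,47): 5 bp
  [47,55): 8 bp
  [55,62): 7 bp
  [62,67): 5 bp
  [67,76): 9 bp
  [76,80): 4 bp
  [80,89): 9 bp
  [89,97): 8 bp
  [97,102): 5 bp
  [102,110): 8 bp
  [110,119): 9 bp
  [119,123): 4 bp
  [123,138): 15 bp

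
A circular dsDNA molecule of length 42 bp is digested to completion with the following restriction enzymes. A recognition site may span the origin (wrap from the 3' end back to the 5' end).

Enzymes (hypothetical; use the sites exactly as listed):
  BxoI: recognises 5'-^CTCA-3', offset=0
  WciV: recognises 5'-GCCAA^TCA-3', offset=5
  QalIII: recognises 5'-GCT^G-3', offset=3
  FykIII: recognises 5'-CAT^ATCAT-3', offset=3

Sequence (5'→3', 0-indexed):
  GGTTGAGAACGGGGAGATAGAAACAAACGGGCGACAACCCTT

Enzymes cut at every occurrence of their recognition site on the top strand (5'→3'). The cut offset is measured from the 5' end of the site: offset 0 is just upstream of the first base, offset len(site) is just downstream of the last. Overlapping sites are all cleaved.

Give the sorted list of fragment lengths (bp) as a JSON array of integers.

Per-enzyme occurrences:
  BxoI (CTCA, off=0): no sites
  WciV (GCCAATCA, off=5): no sites
  QalIII (GCTG, off=3): no sites
  FykIII (CATATCAT, off=3): no sites

Pooled cuts: ∅

Fragments:
  no cuts → one circular fragment of 42 bp

[42]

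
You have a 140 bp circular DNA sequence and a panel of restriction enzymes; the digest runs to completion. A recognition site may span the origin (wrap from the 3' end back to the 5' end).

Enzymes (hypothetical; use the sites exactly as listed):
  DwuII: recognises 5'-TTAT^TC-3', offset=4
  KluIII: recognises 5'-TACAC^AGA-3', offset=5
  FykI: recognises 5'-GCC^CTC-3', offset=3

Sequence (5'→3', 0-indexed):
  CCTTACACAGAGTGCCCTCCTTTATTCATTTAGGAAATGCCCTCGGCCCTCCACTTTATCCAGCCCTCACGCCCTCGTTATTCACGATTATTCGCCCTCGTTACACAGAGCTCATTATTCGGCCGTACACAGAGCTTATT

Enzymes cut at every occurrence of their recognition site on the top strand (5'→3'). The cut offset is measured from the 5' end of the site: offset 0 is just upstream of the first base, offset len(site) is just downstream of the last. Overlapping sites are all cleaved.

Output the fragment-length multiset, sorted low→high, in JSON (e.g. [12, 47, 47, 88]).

[5,7,8,8,8,9,9,9,10,10,12,12,16,17]

Per-enzyme occurrences:
  DwuII TTATTC/4: at [21, 77, 87, 114, 135] ⇒ [25, 81, 91, 118, 139]
  KluIII TACACAGA/5: at [3, 101, 125] ⇒ [8, 106, 130]
  FykI GCCCTC/3: at [13, 38, 45, 62, 70, 93] ⇒ [16, 41, 48, 65, 73, 96]

Pooled cuts: [8, 16, 25, 41, 48, 65, 73, 81, 91, 96, 106, 118, 130, 139]

Fragment lengths:
  8→16: 8 bp
  16→25: 9 bp
  25→41: 16 bp
  41→48: 7 bp
  48→65: 17 bp
  65→73: 8 bp
  73→81: 8 bp
  81→91: 10 bp
  91→96: 5 bp
  96→106: 10 bp
  106→118: 12 bp
  118→130: 12 bp
  130→139: 9 bp
  139→8 (wrap): 140-139+8 = 9 bp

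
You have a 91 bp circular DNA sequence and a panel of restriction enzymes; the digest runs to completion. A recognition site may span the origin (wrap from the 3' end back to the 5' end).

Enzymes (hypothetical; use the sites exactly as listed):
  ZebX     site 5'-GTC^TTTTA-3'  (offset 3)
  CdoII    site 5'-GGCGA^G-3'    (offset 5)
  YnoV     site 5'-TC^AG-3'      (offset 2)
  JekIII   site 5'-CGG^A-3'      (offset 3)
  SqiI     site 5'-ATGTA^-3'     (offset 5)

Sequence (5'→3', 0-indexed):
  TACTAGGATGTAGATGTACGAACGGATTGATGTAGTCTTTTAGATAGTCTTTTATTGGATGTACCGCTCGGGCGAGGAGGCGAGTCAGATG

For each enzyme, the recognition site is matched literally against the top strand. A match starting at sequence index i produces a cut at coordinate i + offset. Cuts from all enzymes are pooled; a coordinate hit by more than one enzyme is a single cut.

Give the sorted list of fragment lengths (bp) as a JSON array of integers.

Per-enzyme occurrences:
  ZebX (GTCTTTTA, off=3): starts [34, 46] → cuts [37, 49]
  CdoII (GGCGAG, off=5): starts [70, 78] → cuts [75, 83]
  YnoV (TCAG, off=2): starts [84] → cuts [86]
  JekIII (CGGA, off=3): starts [22] → cuts [25]
  SqiI (ATGTA, off=5): starts [7, 13, 29, 58, 88] → cuts [2, 12, 18, 34, 63]

Pooled cuts: [2, 12, 18, 25, 34, 37, 49, 63, 75, 83, 86]

Fragments:
  2→12: 10 bp
  12→18: 6 bp
  18→25: 7 bp
  25→34: 9 bp
  34→37: 3 bp
  37→49: 12 bp
  49→63: 14 bp
  63→75: 12 bp
  75→83: 8 bp
  83→86: 3 bp
  86→2 (wrap): 91-86+2 = 7 bp

[3,3,6,7,7,8,9,10,12,12,14]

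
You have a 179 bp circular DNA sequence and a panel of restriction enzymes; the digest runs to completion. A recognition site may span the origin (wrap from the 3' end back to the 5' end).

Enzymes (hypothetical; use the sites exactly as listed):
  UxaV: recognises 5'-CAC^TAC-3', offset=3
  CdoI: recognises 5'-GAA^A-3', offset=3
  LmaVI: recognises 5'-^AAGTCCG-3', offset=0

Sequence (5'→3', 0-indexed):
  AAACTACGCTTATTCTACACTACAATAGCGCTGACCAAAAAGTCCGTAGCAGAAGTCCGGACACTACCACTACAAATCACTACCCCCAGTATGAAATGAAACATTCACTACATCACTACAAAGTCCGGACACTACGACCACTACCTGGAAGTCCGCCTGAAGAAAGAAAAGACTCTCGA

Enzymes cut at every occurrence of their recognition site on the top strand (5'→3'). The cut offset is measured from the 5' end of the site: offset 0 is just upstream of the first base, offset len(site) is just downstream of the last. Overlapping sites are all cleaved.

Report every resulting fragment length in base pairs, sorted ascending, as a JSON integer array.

Per-enzyme occurrences:
  UxaV (CACTAC, off=3): starts [17, 61, 67, 77, 105, 113, 129, 138] → cuts [20, 64, 70, 80, 108, 116, 132, 141]
  CdoI (GAAA, off=3): starts [92, 97, 161, 165, 177] → cuts [1, 95, 100, 164, 168]
  LmaVI (AAGTCCG, off=0): starts [39, 52, 120, 148] → cuts [39, 52, 120, 148]

Pooled cuts: [1, 20, 39, 52, 64, 70, 80, 95, 100, 108, 116, 120, 132, 141, 148, 164, 168]

Fragment lengths:
  1→20: 19 bp
  20→39: 19 bp
  39→52: 13 bp
  52→64: 12 bp
  64→70: 6 bp
  70→80: 10 bp
  80→95: 15 bp
  95→100: 5 bp
  100→108: 8 bp
  108→116: 8 bp
  116→120: 4 bp
  120→132: 12 bp
  132→141: 9 bp
  141→148: 7 bp
  148→164: 16 bp
  164→168: 4 bp
  168→1 (wrap): 179-168+1 = 12 bp

[4,4,5,6,7,8,8,9,10,12,12,12,13,15,16,19,19]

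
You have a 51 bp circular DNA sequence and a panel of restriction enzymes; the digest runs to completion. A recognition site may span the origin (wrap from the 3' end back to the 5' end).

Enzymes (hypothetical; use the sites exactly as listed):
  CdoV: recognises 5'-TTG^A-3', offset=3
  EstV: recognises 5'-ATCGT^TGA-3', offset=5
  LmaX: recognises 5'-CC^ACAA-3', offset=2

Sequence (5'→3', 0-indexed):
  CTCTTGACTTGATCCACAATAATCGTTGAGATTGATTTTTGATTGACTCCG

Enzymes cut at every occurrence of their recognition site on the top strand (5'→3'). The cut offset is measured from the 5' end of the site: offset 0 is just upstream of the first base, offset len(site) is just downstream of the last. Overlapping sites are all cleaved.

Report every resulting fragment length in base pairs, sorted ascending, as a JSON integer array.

Per-enzyme occurrences:
  CdoV (TTGA, off=3): starts [3, 8, 25, 31, 38, 42] → cuts [6, 11, 28, 34, 41, 45]
  EstV (ATCGTTGA, off=5): starts [21] → cuts [26]
  LmaX (CCACAA, off=2): starts [13] → cuts [15]

Pooled cuts: [6, 11, 15, 26, 28, 34, 41, 45]

Fragments:
  6→11: 5 bp
  11→15: 4 bp
  15→26: 11 bp
  26→28: 2 bp
  28→34: 6 bp
  34→41: 7 bp
  41→45: 4 bp
  45→6 (wrap): 51-45+6 = 12 bp

[2,4,4,5,6,7,11,12]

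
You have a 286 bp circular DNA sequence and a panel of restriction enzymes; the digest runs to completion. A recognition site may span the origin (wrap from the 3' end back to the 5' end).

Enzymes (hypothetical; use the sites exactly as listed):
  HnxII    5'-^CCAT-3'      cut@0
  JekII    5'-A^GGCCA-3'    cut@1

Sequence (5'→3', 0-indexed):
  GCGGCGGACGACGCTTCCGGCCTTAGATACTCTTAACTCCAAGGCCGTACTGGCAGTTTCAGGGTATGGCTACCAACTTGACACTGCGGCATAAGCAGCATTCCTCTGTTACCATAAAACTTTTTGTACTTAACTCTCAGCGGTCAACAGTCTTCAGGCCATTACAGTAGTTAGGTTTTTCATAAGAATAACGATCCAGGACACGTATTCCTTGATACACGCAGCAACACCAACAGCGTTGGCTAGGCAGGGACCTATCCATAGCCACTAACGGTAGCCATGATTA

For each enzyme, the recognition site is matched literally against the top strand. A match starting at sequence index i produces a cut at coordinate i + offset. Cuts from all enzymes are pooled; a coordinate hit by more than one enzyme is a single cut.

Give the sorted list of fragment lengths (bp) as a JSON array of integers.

[2,19,45,100,120]

Per-enzyme occurrences:
  HnxII (CCAT, off=0): starts [111, 158, 258, 277] → cuts [111, 158, 258, 277]
  JekII (AGGCCA, off=1): starts [155] → cuts [156]

All cut coordinates (distinct, sorted): [111, 156, 158, 258, 277]

Fragment lengths:
  111→156: 45 bp
  156→158: 2 bp
  158→258: 100 bp
  258→277: 19 bp
  277→111 (wrap): 286-277+111 = 120 bp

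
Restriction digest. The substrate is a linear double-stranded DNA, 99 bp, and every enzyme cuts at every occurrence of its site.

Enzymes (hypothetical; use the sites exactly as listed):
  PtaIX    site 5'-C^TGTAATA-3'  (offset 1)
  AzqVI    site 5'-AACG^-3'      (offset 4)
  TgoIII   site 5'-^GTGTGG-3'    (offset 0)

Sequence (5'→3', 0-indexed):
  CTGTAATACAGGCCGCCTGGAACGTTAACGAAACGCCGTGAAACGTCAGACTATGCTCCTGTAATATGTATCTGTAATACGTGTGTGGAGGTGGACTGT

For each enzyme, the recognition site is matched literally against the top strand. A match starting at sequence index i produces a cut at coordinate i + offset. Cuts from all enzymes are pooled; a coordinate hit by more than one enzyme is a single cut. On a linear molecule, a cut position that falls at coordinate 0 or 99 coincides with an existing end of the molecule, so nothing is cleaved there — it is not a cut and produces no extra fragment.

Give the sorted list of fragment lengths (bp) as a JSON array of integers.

[1,5,6,10,10,13,14,17,23]

Per-enzyme occurrences:
  PtaIX CTGTAATA/1: at [0, 58, 71] ⇒ [1, 59, 72]
  AzqVI AACG/4: at [20, 26, 31, 41] ⇒ [24, 30, 35, 45]
  TgoIII GTGTGG/0: at [82] ⇒ [82]

All cut coordinates (distinct, sorted): [1, 24, 30, 35, 45, 59, 72, 82]

Fragment lengths:
  [0,1): 1 bp
  [1,24): 23 bp
  [24,30): 6 bp
  [30,35): 5 bp
  [35,45): 10 bp
  [45,59): 14 bp
  [59,72): 13 bp
  [72,82): 10 bp
  [82,99): 17 bp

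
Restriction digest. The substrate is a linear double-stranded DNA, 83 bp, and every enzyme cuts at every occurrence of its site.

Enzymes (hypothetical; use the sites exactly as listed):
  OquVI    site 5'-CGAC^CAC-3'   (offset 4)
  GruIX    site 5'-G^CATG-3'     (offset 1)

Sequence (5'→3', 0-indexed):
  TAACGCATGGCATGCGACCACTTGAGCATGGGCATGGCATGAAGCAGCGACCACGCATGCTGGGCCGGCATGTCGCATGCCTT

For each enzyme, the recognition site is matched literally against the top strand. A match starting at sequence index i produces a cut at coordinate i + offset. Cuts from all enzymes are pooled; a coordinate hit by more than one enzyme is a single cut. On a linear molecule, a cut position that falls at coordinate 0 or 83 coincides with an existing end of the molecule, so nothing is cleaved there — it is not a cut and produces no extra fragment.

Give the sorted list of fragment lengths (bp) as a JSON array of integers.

Scan for sites:
  OquVI (CGACCAC, off=4): starts [14, 47] → cuts [18, 51]
  GruIX (GCATG, off=1): starts [4, 9, 25, 31, 36, 54, 67, 74] → cuts [5, 10, 26, 32, 37, 55, 68, 75]

All cut coordinates (distinct, sorted): [5, 10, 18, 26, 32, 37, 51, 55, 68, 75]

Fragments:
  [0,5): 5 bp
  [5,10): 5 bp
  [10,18): 8 bp
  [18,26): 8 bp
  [26,32): 6 bp
  [32,37): 5 bp
  [37,51): 14 bp
  [51,55): 4 bp
  [55,68): 13 bp
  [68,75): 7 bp
  [75,83): 8 bp

[4,5,5,5,6,7,8,8,8,13,14]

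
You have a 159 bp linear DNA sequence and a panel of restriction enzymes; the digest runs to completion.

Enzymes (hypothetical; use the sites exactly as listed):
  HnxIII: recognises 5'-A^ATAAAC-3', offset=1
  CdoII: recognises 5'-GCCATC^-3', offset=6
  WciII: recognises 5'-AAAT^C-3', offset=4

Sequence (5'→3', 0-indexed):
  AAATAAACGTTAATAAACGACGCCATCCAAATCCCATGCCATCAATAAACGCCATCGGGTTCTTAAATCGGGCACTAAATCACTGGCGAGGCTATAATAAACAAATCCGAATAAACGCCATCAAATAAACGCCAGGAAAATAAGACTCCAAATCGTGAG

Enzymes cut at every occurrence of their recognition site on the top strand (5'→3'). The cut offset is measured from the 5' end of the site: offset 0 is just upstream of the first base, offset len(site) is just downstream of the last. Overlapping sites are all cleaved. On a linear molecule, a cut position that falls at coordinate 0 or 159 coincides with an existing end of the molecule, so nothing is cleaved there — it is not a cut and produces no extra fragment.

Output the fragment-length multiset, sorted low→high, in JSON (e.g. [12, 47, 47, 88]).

[1,2,2,4,5,6,10,10,11,12,12,12,12,15,16,29]

Scan for sites:
  HnxIII (AATAAAC, off=1): starts [1, 11, 43, 95, 109, 123] → cuts [2, 12, 44, 96, 110, 124]
  CdoII (GCCATC, off=6): starts [21, 37, 50, 116] → cuts [27, 43, 56, 122]
  WciII (AAATC, off=4): starts [28, 64, 76, 102, 149] → cuts [32, 68, 80, 106, 153]

All cut coordinates (distinct, sorted): [2, 12, 27, 32, 43, 44, 56, 68, 80, 96, 106, 110, 122, 124, 153]

Fragment lengths:
  [0,2): 2 bp
  [2,12): 10 bp
  [12,27): 15 bp
  [27,32): 5 bp
  [32,43): 11 bp
  [43,44): 1 bp
  [44,56): 12 bp
  [56,68): 12 bp
  [68,80): 12 bp
  [80,96): 16 bp
  [96,106): 10 bp
  [106,110): 4 bp
  [110,122): 12 bp
  [122,124): 2 bp
  [124,153): 29 bp
  [153,159): 6 bp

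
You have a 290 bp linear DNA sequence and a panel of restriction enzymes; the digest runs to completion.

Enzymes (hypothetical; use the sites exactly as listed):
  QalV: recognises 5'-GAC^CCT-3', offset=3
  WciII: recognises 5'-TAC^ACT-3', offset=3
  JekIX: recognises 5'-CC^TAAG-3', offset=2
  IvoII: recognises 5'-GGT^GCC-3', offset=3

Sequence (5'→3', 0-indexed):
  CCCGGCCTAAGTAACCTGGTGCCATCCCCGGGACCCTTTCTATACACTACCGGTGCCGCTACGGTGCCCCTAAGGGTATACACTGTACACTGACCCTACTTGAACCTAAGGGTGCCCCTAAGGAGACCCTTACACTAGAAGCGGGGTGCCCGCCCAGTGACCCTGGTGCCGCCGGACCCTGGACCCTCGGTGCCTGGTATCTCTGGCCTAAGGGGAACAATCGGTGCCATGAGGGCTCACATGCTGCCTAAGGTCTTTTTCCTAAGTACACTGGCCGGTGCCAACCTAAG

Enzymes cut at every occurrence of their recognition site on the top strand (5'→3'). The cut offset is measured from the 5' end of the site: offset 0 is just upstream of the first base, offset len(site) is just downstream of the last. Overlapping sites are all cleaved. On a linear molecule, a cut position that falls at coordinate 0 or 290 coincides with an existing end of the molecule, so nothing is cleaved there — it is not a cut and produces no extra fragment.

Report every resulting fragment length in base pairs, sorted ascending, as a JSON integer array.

Per-enzyme occurrences:
  QalV GACCCT/3: at [31, 91, 124, 158, 174, 181] ⇒ [34, 94, 127, 161, 177, 184]
  WciII TACACT/3: at [42, 78, 85, 130, 266] ⇒ [45, 81, 88, 133, 269]
  JekIX CCTAAG/2: at [5, 68, 104, 116, 206, 246, 260, 284] ⇒ [7, 70, 106, 118, 208, 248, 262, 286]
  IvoII GGTGCC/3: at [17, 51, 62, 110, 144, 164, 188, 222, 276] ⇒ [20, 54, 65, 113, 147, 167, 191, 225, 279]

All cut coordinates (distinct, sorted): [7, 20, 34, 45, 54, 65, 70, 81, 88, 94, 106, 113, 118, 127, 133, 147, 161, 167, 177, 184, 191, 208, 225, 248, 262, 269, 279, 286]

Fragments:
  [0,7): 7 bp
  [7,20): 13 bp
  [20,34): 14 bp
  [34,45): 11 bp
  [45,54): 9 bp
  [54,65): 11 bp
  [65,70): 5 bp
  [70,81): 11 bp
  [81,88): 7 bp
  [88,94): 6 bp
  [94,106): 12 bp
  [106,113): 7 bp
  [113,118): 5 bp
  [118,127): 9 bp
  [127,133): 6 bp
  [133,147): 14 bp
  [147,161): 14 bp
  [161,167): 6 bp
  [167,177): 10 bp
  [177,184): 7 bp
  [184,191): 7 bp
  [191,208): 17 bp
  [208,225): 17 bp
  [225,248): 23 bp
  [248,262): 14 bp
  [262,269): 7 bp
  [269,279): 10 bp
  [279,286): 7 bp
  [286,290): 4 bp

[4,5,5,6,6,6,7,7,7,7,7,7,7,9,9,10,10,11,11,11,12,13,14,14,14,14,17,17,23]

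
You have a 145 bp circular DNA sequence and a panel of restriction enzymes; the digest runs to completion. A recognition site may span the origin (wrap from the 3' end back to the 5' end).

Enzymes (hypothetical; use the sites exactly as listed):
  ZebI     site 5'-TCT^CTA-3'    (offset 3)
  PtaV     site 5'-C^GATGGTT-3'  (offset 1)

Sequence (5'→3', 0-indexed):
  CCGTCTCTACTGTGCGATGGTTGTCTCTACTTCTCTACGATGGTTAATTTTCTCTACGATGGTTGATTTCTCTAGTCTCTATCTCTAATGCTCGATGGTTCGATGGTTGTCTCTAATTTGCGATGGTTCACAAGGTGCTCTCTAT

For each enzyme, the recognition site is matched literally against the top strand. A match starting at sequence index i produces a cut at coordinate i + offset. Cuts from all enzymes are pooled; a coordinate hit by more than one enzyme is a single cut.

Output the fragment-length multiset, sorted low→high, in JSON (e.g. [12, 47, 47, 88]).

Scan for sites:
  ZebI (TCTCTA, off=3): starts [3, 23, 31, 50, 68, 75, 81, 109, 138] → cuts [6, 26, 34, 53, 71, 78, 84, 112, 141]
  PtaV (CGATGGTT, off=1): starts [14, 37, 56, 92, 100, 120] → cuts [15, 38, 57, 93, 101, 121]

All cut coordinates (distinct, sorted): [6, 15, 26, 34, 38, 53, 57, 71, 78, 84, 93, 101, 112, 121, 141]

Fragment lengths:
  6→15: 9 bp
  15→26: 11 bp
  26→34: 8 bp
  34→38: 4 bp
  38→53: 15 bp
  53→57: 4 bp
  57→71: 14 bp
  71→78: 7 bp
  78→84: 6 bp
  84→93: 9 bp
  93→101: 8 bp
  101→112: 11 bp
  112→121: 9 bp
  121→141: 20 bp
  141→6 (wrap): 145-141+6 = 10 bp

[4,4,6,7,8,8,9,9,9,10,11,11,14,15,20]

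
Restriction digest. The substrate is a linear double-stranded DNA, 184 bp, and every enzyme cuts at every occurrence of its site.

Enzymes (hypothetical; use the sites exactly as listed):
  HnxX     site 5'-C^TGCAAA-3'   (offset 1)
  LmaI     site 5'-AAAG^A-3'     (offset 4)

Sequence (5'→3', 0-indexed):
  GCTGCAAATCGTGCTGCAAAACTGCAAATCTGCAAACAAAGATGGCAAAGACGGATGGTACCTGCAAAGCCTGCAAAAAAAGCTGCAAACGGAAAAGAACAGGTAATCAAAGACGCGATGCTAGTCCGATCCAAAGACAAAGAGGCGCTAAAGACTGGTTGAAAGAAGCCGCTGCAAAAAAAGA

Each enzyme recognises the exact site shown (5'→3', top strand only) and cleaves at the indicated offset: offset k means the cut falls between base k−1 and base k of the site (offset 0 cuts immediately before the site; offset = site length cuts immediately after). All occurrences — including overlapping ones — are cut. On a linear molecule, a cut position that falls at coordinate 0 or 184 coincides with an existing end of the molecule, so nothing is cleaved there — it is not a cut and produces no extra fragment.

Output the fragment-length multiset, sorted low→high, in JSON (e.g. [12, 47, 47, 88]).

Site scan:
  HnxX (CTGCAAA, off=1): starts [1, 13, 21, 29, 61, 70, 82, 171] → cuts [2, 14, 22, 30, 62, 71, 83, 172]
  LmaI (AAAGA, off=4): starts [37, 46, 93, 108, 132, 138, 149, 161, 179] → cuts [41, 50, 97, 112, 136, 142, 153, 165, 183]

All cut coordinates (distinct, sorted): [2, 14, 22, 30, 41, 50, 62, 71, 83, 97, 112, 136, 142, 153, 165, 172, 183]

Fragments:
  [0,2): 2 bp
  [2,14): 12 bp
  [14,22): 8 bp
  [22,30): 8 bp
  [30,41): 11 bp
  [41,50): 9 bp
  [50,62): 12 bp
  [62,71): 9 bp
  [71,83): 12 bp
  [83,97): 14 bp
  [97,112): 15 bp
  [112,136): 24 bp
  [136,142): 6 bp
  [142,153): 11 bp
  [153,165): 12 bp
  [165,172): 7 bp
  [172,183): 11 bp
  [183,184): 1 bp

[1,2,6,7,8,8,9,9,11,11,11,12,12,12,12,14,15,24]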